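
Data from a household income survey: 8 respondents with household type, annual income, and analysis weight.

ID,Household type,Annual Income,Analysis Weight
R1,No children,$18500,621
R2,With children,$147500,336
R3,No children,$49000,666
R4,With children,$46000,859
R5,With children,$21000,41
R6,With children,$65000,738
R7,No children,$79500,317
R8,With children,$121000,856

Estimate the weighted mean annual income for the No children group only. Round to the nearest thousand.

No children rows: R1, R3, R7
Weighted sum = 18500×621 + 49000×666 + 79500×317
  = 11488500 + 32634000 + 25201500 = 69324000
Sum of weights = 1604
Weighted mean = 69324000 / 1604 = 43219.451

43000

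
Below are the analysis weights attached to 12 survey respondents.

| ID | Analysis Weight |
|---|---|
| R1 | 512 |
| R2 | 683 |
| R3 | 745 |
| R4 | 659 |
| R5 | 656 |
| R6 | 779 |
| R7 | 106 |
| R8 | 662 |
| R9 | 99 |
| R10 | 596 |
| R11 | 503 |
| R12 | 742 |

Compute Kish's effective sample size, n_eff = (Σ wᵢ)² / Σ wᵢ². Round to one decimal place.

Σ wᵢ = 512 + 683 + 745 + 659 + 656 + 779 + 106 + 662 + 99 + 596 + 503 + 742 = 6742
Σ wᵢ² = 4373186
n_eff = 6742² / 4373186 = 45454564 / 4373186 = 10.393924

10.4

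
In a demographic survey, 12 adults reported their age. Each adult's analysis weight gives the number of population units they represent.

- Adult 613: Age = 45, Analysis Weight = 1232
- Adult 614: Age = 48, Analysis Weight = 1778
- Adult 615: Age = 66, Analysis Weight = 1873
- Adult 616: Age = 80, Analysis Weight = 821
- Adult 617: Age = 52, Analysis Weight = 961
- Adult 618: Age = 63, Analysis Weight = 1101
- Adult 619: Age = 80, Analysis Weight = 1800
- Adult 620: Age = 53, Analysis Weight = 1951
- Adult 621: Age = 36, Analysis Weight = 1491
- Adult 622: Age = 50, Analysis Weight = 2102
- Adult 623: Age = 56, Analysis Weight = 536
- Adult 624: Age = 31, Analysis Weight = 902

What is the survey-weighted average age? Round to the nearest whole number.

Weighted sum = 45×1232 + 48×1778 + 66×1873 + 80×821 + 52×961 + 63×1101 + 80×1800 + 53×1951 + 36×1491 + 50×2102 + 56×536 + 31×902
  = 55440 + 85344 + 123618 + 65680 + 49972 + 69363 + 144000 + 103403 + 53676 + 105100 + 30016 + 27962 = 913574
Sum of weights = 1232 + 1778 + 1873 + 821 + 961 + 1101 + 1800 + 1951 + 1491 + 2102 + 536 + 902 = 16548
Weighted mean = 913574 / 16548 = 55.207518

55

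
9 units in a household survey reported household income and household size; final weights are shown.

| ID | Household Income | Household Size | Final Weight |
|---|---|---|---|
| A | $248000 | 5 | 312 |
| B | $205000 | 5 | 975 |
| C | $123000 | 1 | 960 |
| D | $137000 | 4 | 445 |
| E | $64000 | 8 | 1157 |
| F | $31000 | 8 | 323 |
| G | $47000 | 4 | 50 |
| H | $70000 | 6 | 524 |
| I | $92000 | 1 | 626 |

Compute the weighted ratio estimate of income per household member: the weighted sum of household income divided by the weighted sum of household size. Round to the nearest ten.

25490

Σ wᵢ·y = 248000×312 + 205000×975 + 123000×960 + 137000×445 + 64000×1157 + 31000×323 + 47000×50 + 70000×524 + 92000×626
  = 636979000
Σ wᵢ·x = 5×312 + 5×975 + 1×960 + 4×445 + 8×1157 + 8×323 + 4×50 + 6×524 + 1×626
  = 1560 + 4875 + 960 + 1780 + 9256 + 2584 + 200 + 3144 + 626 = 24985
Ratio = 636979000 / 24985 = 25494.457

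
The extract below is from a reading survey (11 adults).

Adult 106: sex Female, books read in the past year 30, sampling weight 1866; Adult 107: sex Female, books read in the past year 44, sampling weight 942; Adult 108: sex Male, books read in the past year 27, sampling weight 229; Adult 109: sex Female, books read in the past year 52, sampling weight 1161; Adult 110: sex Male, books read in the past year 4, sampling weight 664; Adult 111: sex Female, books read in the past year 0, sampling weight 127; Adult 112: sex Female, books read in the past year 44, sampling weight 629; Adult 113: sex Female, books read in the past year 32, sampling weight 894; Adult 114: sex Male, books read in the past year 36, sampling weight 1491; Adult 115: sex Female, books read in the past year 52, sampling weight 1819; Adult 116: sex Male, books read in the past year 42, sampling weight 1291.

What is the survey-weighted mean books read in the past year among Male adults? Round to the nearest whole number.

Male rows: 108, 110, 114, 116
Weighted sum = 27×229 + 4×664 + 36×1491 + 42×1291
  = 6183 + 2656 + 53676 + 54222 = 116737
Sum of weights = 229 + 664 + 1491 + 1291 = 3675
Weighted mean = 116737 / 3675 = 31.76517

32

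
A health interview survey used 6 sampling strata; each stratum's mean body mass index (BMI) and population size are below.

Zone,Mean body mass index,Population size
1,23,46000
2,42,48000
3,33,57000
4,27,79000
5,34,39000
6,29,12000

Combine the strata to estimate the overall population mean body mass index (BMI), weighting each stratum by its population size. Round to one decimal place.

31.2

Σ Nₕ·x̄ₕ = 23×46000 + 42×48000 + 33×57000 + 27×79000 + 34×39000 + 29×12000
  = 1058000 + 2016000 + 1881000 + 2133000 + 1326000 + 348000 = 8762000
Σ Nₕ = 46000 + 48000 + 57000 + 79000 + 39000 + 12000 = 281000
Overall mean = 8762000 / 281000 = 31.181495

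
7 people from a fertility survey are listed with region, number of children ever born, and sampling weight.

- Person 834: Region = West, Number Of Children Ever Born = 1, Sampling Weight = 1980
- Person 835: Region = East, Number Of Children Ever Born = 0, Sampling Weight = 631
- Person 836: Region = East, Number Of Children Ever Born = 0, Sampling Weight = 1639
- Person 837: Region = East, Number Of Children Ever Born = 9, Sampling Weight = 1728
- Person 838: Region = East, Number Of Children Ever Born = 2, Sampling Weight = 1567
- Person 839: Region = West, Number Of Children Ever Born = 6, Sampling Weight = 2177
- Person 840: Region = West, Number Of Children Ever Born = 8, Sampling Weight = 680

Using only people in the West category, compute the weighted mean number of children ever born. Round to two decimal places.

West rows: 834, 839, 840
Weighted sum = 1×1980 + 6×2177 + 8×680
  = 1980 + 13062 + 5440 = 20482
Sum of weights = 1980 + 2177 + 680 = 4837
Weighted mean = 20482 / 4837 = 4.2344428

4.23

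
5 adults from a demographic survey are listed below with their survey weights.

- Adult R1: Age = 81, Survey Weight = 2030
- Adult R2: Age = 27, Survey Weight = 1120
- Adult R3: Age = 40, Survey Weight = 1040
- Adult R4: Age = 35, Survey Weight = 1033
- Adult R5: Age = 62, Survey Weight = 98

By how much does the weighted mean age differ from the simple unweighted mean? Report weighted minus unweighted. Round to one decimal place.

3.3

Unweighted sum = 81 + 27 + 40 + 35 + 62 = 245
Unweighted mean = 245 / 5 = 49
Weighted sum = 81×2030 + 27×1120 + 40×1040 + 35×1033 + 62×98
  = 164430 + 30240 + 41600 + 36155 + 6076 = 278501
Sum of weights = 2030 + 1120 + 1040 + 1033 + 98 = 5321
Weighted mean = 278501 / 5321 = 52.339974
Difference (weighted minus unweighted) = 3.3399737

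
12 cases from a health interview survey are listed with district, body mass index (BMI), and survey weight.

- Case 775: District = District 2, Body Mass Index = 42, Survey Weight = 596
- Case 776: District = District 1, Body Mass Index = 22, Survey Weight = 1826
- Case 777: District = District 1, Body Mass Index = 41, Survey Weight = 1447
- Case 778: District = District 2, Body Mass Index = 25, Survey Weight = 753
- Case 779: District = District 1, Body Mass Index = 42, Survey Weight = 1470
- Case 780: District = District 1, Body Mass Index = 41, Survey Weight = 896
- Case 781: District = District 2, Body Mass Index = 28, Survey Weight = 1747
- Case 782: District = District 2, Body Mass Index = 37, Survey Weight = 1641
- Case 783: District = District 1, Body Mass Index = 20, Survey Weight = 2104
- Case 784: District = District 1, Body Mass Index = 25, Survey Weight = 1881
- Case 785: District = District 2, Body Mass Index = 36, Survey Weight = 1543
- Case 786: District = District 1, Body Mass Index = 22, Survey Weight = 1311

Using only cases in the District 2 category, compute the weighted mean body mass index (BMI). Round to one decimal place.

District 2 rows: 775, 778, 781, 782, 785
Weighted sum = 42×596 + 25×753 + 28×1747 + 37×1641 + 36×1543
  = 25032 + 18825 + 48916 + 60717 + 55548 = 209038
Sum of weights = 596 + 753 + 1747 + 1641 + 1543 = 6280
Weighted mean = 209038 / 6280 = 33.286306

33.3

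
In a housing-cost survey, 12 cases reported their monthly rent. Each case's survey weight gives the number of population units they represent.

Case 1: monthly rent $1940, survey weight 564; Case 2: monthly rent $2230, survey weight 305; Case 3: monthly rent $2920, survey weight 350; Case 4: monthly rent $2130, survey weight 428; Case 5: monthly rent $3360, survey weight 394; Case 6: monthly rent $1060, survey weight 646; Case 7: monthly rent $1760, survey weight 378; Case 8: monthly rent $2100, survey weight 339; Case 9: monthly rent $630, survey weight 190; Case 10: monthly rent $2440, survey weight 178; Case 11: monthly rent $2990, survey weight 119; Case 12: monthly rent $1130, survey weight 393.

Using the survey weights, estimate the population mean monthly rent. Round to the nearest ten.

1970

Weighted sum = 1940×564 + 2230×305 + 2920×350 + 2130×428 + 3360×394 + 1060×646 + 1760×378 + 2100×339 + 630×190 + 2440×178 + 2990×119 + 1130×393
  = 8447650
Sum of weights = 564 + 305 + 350 + 428 + 394 + 646 + 378 + 339 + 190 + 178 + 119 + 393 = 4284
Weighted mean = 8447650 / 4284 = 1971.9071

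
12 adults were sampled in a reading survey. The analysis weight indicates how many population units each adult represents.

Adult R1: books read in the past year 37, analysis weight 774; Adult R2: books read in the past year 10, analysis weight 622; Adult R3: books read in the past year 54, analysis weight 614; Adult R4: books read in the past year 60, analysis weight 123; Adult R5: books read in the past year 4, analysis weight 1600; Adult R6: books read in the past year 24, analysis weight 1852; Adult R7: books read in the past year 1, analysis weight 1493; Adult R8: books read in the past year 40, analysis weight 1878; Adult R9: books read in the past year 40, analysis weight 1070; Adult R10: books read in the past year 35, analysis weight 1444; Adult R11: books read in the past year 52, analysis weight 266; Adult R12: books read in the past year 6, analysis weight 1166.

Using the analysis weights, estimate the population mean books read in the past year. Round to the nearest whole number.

Weighted sum = 37×774 + 10×622 + 54×614 + 60×123 + 4×1600 + 24×1852 + 1×1493 + 40×1878 + 40×1070 + 35×1444 + 52×266 + 6×1166
  = 28638 + 6220 + 33156 + 7380 + 6400 + 44448 + 1493 + 75120 + 42800 + 50540 + 13832 + 6996 = 317023
Sum of weights = 774 + 622 + 614 + 123 + 1600 + 1852 + 1493 + 1878 + 1070 + 1444 + 266 + 1166 = 12902
Weighted mean = 317023 / 12902 = 24.571617

25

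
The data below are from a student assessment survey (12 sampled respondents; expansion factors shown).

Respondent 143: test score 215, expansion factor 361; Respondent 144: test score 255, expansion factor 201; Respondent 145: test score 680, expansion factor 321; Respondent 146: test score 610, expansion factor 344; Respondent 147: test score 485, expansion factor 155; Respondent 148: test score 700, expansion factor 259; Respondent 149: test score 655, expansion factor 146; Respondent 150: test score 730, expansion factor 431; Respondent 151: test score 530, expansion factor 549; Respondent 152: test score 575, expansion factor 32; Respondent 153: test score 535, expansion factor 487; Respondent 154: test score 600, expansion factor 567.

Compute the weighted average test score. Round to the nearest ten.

550

Weighted sum = 215×361 + 255×201 + 680×321 + 610×344 + 485×155 + 700×259 + 655×146 + 730×431 + 530×549 + 575×32 + 535×487 + 600×567
  = 77615 + 51255 + 218280 + 209840 + 75175 + 181300 + 95630 + 314630 + 290970 + 18400 + 260545 + 340200 = 2133840
Sum of weights = 361 + 201 + 321 + 344 + 155 + 259 + 146 + 431 + 549 + 32 + 487 + 567 = 3853
Weighted mean = 2133840 / 3853 = 553.81261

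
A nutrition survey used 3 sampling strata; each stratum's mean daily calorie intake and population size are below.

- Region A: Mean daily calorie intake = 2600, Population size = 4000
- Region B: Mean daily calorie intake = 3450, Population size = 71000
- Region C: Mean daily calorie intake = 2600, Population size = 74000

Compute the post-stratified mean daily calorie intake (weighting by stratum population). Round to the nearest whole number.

Σ Nₕ·x̄ₕ = 2600×4000 + 3450×71000 + 2600×74000
  = 10400000 + 244950000 + 192400000 = 447750000
Σ Nₕ = 4000 + 71000 + 74000 = 149000
Overall mean = 447750000 / 149000 = 3005.0336

3005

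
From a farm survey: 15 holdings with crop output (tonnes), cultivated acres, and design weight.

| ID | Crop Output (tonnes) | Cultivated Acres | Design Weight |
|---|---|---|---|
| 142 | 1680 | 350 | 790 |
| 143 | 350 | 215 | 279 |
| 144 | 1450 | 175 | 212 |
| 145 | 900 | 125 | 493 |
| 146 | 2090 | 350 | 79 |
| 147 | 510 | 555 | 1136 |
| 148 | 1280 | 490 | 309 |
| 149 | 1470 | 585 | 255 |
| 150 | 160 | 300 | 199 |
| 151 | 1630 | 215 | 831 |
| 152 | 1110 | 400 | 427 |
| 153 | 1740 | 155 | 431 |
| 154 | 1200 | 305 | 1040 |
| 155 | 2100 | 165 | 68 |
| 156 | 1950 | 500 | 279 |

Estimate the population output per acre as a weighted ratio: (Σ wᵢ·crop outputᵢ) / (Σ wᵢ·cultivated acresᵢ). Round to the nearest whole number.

Σ wᵢ·y = 8235920
Σ wᵢ·x = 2337815
Ratio = 8235920 / 2337815 = 3.5229135

4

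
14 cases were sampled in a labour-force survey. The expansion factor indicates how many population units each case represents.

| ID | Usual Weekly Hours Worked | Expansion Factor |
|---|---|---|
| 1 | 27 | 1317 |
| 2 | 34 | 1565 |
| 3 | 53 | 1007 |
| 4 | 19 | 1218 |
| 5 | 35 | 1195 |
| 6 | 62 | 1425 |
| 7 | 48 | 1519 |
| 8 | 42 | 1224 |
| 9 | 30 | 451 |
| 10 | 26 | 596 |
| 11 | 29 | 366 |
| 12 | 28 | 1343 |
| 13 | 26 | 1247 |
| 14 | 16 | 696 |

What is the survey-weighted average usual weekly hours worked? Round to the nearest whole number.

36

Weighted sum = 540579
Sum of weights = 15169
Weighted mean = 540579 / 15169 = 35.637089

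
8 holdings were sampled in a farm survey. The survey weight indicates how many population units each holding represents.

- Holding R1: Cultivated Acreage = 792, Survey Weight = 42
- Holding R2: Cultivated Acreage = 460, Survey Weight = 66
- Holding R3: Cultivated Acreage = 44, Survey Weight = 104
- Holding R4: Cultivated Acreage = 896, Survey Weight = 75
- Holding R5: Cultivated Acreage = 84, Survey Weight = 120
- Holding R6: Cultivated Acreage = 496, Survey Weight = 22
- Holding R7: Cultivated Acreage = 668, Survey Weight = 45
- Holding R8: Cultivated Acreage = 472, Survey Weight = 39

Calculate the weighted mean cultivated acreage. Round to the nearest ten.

Weighted sum = 792×42 + 460×66 + 44×104 + 896×75 + 84×120 + 496×22 + 668×45 + 472×39
  = 33264 + 30360 + 4576 + 67200 + 10080 + 10912 + 30060 + 18408 = 204860
Sum of weights = 513
Weighted mean = 204860 / 513 = 399.33723

400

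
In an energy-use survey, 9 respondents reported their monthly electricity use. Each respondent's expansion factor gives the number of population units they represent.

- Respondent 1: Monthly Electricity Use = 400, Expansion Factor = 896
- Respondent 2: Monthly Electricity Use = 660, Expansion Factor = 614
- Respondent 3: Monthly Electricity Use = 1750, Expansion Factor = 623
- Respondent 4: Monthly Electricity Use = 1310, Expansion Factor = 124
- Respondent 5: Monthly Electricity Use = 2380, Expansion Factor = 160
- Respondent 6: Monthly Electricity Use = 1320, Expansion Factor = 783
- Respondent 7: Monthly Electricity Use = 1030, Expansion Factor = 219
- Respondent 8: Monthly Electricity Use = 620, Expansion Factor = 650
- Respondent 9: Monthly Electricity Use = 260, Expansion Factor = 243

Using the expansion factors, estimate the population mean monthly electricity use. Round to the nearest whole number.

Weighted sum = 400×896 + 660×614 + 1750×623 + 1310×124 + 2380×160 + 1320×783 + 1030×219 + 620×650 + 260×243
  = 358400 + 405240 + 1090250 + 162440 + 380800 + 1033560 + 225570 + 403000 + 63180 = 4122440
Sum of weights = 896 + 614 + 623 + 124 + 160 + 783 + 219 + 650 + 243 = 4312
Weighted mean = 4122440 / 4312 = 956.03896

956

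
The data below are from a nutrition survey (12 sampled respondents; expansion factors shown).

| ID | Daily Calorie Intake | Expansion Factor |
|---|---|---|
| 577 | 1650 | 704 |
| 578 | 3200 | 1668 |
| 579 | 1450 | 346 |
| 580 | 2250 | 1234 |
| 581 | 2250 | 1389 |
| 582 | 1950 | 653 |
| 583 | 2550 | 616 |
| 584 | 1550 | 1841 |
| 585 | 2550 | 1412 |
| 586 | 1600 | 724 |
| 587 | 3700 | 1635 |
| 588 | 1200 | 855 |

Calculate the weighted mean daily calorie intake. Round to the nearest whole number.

2327

Weighted sum = 1650×704 + 3200×1668 + 1450×346 + 2250×1234 + 2250×1389 + 1950×653 + 2550×616 + 1550×1841 + 2550×1412 + 1600×724 + 3700×1635 + 1200×855
  = 1161600 + 5337600 + 501700 + 2776500 + 3125250 + 1273350 + 1570800 + 2853550 + 3600600 + 1158400 + 6049500 + 1026000 = 30434850
Sum of weights = 704 + 1668 + 346 + 1234 + 1389 + 653 + 616 + 1841 + 1412 + 724 + 1635 + 855 = 13077
Weighted mean = 30434850 / 13077 = 2327.3572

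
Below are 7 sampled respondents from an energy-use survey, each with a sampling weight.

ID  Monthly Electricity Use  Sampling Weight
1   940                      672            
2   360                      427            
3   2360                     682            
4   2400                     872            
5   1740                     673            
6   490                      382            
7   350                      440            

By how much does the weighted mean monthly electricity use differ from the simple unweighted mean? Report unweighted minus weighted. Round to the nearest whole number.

-212

Unweighted sum = 940 + 360 + 2360 + 2400 + 1740 + 490 + 350 = 8640
Unweighted mean = 8640 / 7 = 1234.2857
Weighted sum = 940×672 + 360×427 + 2360×682 + 2400×872 + 1740×673 + 490×382 + 350×440
  = 631680 + 153720 + 1609520 + 2092800 + 1171020 + 187180 + 154000 = 5999920
Sum of weights = 672 + 427 + 682 + 872 + 673 + 382 + 440 = 4148
Weighted mean = 5999920 / 4148 = 1446.4609
Difference (unweighted minus weighted) = -212.17523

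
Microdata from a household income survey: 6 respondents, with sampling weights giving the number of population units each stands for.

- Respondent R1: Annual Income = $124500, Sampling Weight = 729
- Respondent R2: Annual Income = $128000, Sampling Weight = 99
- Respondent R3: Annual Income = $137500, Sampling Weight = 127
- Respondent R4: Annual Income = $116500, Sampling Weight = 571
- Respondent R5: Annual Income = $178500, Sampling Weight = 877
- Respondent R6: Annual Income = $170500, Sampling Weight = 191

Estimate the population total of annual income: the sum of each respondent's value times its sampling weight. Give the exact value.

Weighted total = 124500×729 + 128000×99 + 137500×127 + 116500×571 + 178500×877 + 170500×191
  = 90760500 + 12672000 + 17462500 + 66521500 + 156544500 + 32565500 = 376526500

376526500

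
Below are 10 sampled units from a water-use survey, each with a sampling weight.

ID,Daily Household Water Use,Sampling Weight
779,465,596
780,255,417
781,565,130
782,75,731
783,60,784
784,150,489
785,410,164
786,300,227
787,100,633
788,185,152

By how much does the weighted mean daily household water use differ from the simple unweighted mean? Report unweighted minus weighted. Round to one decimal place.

57.8

Unweighted sum = 465 + 255 + 565 + 75 + 60 + 150 + 410 + 300 + 100 + 185 = 2565
Unweighted mean = 2565 / 10 = 256.5
Weighted sum = 465×596 + 255×417 + 565×130 + 75×731 + 60×784 + 150×489 + 410×164 + 300×227 + 100×633 + 185×152
  = 277140 + 106335 + 73450 + 54825 + 47040 + 73350 + 67240 + 68100 + 63300 + 28120 = 858900
Sum of weights = 596 + 417 + 130 + 731 + 784 + 489 + 164 + 227 + 633 + 152 = 4323
Weighted mean = 858900 / 4323 = 198.68147
Difference (unweighted minus weighted) = 57.818529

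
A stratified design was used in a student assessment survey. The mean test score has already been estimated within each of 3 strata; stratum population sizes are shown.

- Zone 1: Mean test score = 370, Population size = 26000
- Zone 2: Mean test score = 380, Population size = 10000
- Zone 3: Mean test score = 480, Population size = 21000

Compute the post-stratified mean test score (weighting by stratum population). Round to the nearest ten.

Σ Nₕ·x̄ₕ = 370×26000 + 380×10000 + 480×21000
  = 23500000
Σ Nₕ = 26000 + 10000 + 21000 = 57000
Overall mean = 23500000 / 57000 = 412.2807

410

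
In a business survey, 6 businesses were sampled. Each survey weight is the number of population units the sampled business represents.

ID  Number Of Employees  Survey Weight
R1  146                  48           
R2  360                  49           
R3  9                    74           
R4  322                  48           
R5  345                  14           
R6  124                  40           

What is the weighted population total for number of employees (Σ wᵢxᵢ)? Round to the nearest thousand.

51000

Weighted total = 146×48 + 360×49 + 9×74 + 322×48 + 345×14 + 124×40
  = 50560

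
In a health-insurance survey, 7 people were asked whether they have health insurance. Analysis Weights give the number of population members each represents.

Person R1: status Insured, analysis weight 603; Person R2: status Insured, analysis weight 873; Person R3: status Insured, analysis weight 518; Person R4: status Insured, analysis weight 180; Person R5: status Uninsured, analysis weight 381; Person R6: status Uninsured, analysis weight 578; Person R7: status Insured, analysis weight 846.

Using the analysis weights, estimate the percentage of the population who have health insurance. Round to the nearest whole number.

76

Sum of weights for 'Insured' = 603 + 873 + 518 + 180 + 846 = 3020
Total weight = 603 + 873 + 518 + 180 + 381 + 578 + 846 = 3979
Weighted proportion = 3020 / 3979 = 0.75898467 → 75.898467%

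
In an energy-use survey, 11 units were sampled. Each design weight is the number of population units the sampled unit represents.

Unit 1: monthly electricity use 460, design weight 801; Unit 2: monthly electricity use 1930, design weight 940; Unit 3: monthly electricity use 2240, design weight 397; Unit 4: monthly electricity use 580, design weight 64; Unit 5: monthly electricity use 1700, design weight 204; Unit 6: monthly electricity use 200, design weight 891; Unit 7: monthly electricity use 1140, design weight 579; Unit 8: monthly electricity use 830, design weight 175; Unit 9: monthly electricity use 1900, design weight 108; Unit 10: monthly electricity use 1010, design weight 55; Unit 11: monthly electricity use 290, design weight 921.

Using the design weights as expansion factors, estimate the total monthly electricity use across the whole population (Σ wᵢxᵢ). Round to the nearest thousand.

Weighted total = 460×801 + 1930×940 + 2240×397 + 580×64 + 1700×204 + 200×891 + 1140×579 + 830×175 + 1900×108 + 1010×55 + 290×921
  = 4967210

4967000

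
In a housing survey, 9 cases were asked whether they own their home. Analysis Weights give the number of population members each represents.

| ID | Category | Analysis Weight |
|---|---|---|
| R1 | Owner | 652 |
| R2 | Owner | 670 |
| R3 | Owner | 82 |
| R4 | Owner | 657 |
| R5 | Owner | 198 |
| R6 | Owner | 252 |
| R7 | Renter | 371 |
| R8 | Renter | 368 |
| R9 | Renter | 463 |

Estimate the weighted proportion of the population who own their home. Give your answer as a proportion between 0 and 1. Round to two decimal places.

0.68

Sum of weights for 'Owner' = 652 + 670 + 82 + 657 + 198 + 252 = 2511
Total weight = 652 + 670 + 82 + 657 + 198 + 252 + 371 + 368 + 463 = 3713
Weighted proportion = 2511 / 3713 = 0.67627256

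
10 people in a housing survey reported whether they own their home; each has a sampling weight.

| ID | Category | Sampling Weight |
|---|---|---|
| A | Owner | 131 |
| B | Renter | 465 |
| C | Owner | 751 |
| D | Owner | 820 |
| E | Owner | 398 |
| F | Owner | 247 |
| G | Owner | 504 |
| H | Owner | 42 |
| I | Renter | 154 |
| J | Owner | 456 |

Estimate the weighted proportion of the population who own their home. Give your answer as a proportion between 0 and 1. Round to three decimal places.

Sum of weights for 'Owner' = 131 + 751 + 820 + 398 + 247 + 504 + 42 + 456 = 3349
Total weight = 131 + 465 + 751 + 820 + 398 + 247 + 504 + 42 + 154 + 456 = 3968
Weighted proportion = 3349 / 3968 = 0.84400202

0.844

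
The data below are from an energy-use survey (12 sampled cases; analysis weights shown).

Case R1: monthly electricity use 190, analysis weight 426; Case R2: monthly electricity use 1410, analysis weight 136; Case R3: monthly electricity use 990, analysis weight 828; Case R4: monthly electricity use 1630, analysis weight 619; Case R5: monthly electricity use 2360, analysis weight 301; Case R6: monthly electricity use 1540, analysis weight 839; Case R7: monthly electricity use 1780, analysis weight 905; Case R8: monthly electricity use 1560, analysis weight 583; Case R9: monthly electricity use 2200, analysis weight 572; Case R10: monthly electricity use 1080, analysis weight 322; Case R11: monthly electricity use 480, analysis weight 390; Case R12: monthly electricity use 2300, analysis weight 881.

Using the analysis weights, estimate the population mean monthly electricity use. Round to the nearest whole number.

1535

Weighted sum = 190×426 + 1410×136 + 990×828 + 1630×619 + 2360×301 + 1540×839 + 1780×905 + 1560×583 + 2200×572 + 1080×322 + 480×390 + 2300×881
  = 80940 + 191760 + 819720 + 1008970 + 710360 + 1292060 + 1610900 + 909480 + 1258400 + 347760 + 187200 + 2026300 = 10443850
Sum of weights = 426 + 136 + 828 + 619 + 301 + 839 + 905 + 583 + 572 + 322 + 390 + 881 = 6802
Weighted mean = 10443850 / 6802 = 1535.4087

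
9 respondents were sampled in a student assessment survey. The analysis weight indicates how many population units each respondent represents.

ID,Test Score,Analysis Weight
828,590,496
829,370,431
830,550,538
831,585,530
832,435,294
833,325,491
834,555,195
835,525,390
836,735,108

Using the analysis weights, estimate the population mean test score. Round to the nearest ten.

500

Weighted sum = 590×496 + 370×431 + 550×538 + 585×530 + 435×294 + 325×491 + 555×195 + 525×390 + 735×108
  = 292640 + 159470 + 295900 + 310050 + 127890 + 159575 + 108225 + 204750 + 79380 = 1737880
Sum of weights = 496 + 431 + 538 + 530 + 294 + 491 + 195 + 390 + 108 = 3473
Weighted mean = 1737880 / 3473 = 500.39735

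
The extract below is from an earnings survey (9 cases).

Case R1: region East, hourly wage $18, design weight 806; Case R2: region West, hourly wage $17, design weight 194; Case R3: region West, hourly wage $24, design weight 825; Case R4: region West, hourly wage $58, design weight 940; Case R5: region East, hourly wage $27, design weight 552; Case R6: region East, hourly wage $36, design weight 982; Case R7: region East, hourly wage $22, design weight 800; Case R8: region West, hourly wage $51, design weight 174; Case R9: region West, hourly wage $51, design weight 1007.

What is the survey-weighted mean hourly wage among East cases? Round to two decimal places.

East rows: R1, R5, R6, R7
Weighted sum = 18×806 + 27×552 + 36×982 + 22×800
  = 14508 + 14904 + 35352 + 17600 = 82364
Sum of weights = 806 + 552 + 982 + 800 = 3140
Weighted mean = 82364 / 3140 = 26.230573

26.23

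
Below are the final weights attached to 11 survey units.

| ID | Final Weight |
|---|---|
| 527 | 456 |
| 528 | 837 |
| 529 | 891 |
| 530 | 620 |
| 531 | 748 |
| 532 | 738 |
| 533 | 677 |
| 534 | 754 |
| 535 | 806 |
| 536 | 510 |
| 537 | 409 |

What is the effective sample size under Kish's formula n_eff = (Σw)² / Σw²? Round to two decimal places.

10.47

Σ wᵢ = 456 + 837 + 891 + 620 + 748 + 738 + 677 + 754 + 806 + 510 + 409 = 7446
Σ wᵢ² = 5294796
n_eff = 7446² / 5294796 = 55442916 / 5294796 = 10.471209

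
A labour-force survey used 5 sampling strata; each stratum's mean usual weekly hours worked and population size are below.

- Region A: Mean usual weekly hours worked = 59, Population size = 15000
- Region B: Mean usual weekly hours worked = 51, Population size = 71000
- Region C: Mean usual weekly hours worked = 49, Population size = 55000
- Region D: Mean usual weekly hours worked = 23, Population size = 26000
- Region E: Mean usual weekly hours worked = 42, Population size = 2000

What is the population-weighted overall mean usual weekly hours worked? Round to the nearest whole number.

47

Σ Nₕ·x̄ₕ = 59×15000 + 51×71000 + 49×55000 + 23×26000 + 42×2000
  = 885000 + 3621000 + 2695000 + 598000 + 84000 = 7883000
Σ Nₕ = 15000 + 71000 + 55000 + 26000 + 2000 = 169000
Overall mean = 7883000 / 169000 = 46.64497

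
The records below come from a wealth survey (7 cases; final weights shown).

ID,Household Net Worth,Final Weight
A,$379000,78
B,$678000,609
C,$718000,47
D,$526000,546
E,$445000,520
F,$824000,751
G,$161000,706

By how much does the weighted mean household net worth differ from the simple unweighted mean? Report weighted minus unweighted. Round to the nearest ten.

-2670

Unweighted sum = 379000 + 678000 + 718000 + 526000 + 445000 + 824000 + 161000 = 3731000
Unweighted mean = 3731000 / 7 = 533000
Weighted sum = 379000×78 + 678000×609 + 718000×47 + 526000×546 + 445000×520 + 824000×751 + 161000×706
  = 29562000 + 412902000 + 33746000 + 287196000 + 231400000 + 618824000 + 113666000 = 1727296000
Sum of weights = 78 + 609 + 47 + 546 + 520 + 751 + 706 = 3257
Weighted mean = 1727296000 / 3257 = 530333.44
Difference (weighted minus unweighted) = -2666.5643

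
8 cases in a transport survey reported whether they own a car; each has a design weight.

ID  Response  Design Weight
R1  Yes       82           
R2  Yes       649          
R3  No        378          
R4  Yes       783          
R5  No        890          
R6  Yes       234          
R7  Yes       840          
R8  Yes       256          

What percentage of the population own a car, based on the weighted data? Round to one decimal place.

69.2

Sum of weights for 'Yes' = 82 + 649 + 783 + 234 + 840 + 256 = 2844
Total weight = 82 + 649 + 378 + 783 + 890 + 234 + 840 + 256 = 4112
Weighted proportion = 2844 / 4112 = 0.69163424 → 69.163424%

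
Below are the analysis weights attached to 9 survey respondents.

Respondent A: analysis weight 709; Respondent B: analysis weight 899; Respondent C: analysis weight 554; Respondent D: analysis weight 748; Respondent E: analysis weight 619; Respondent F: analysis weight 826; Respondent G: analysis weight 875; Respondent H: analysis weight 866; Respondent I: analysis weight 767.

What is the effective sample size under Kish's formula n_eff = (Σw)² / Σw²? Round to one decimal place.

8.8

Σ wᵢ = 6863
Σ wᵢ² = 502681 + 808201 + 306916 + 559504 + 383161 + 682276 + 765625 + 749956 + 588289 = 5346609
n_eff = 6863² / 5346609 = 47100769 / 5346609 = 8.8094658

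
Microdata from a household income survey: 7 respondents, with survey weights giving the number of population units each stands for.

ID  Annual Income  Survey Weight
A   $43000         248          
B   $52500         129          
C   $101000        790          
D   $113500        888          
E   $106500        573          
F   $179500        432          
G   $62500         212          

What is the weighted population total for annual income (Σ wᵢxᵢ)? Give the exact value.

Weighted total = 43000×248 + 52500×129 + 101000×790 + 113500×888 + 106500×573 + 179500×432 + 62500×212
  = 349833000

349833000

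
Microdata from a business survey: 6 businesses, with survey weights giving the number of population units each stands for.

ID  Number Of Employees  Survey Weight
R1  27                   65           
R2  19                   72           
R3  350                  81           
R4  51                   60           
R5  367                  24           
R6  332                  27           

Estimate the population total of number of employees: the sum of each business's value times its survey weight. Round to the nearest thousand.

Weighted total = 52305

52000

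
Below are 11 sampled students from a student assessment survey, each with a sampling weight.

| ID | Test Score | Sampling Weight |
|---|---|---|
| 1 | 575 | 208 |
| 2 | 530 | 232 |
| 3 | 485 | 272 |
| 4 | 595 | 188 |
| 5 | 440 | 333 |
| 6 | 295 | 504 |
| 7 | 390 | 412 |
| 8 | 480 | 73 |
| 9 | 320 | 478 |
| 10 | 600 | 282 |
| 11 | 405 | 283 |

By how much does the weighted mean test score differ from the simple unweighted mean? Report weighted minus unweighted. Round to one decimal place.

Unweighted sum = 575 + 530 + 485 + 595 + 440 + 295 + 390 + 480 + 320 + 600 + 405 = 5115
Unweighted mean = 5115 / 11 = 465
Weighted sum = 575×208 + 530×232 + 485×272 + 595×188 + 440×333 + 295×504 + 390×412 + 480×73 + 320×478 + 600×282 + 405×283
  = 119600 + 122960 + 131920 + 111860 + 146520 + 148680 + 160680 + 35040 + 152960 + 169200 + 114615 = 1414035
Sum of weights = 208 + 232 + 272 + 188 + 333 + 504 + 412 + 73 + 478 + 282 + 283 = 3265
Weighted mean = 1414035 / 3265 = 433.08882
Difference (weighted minus unweighted) = -31.911179

-31.9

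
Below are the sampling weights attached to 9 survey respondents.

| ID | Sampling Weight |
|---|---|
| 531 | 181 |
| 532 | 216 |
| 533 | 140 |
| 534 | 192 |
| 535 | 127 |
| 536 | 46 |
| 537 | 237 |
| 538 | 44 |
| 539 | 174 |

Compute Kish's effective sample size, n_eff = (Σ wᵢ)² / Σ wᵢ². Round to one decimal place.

7.6

Σ wᵢ = 181 + 216 + 140 + 192 + 127 + 46 + 237 + 44 + 174 = 1357
Σ wᵢ² = 32761 + 46656 + 19600 + 36864 + 16129 + 2116 + 56169 + 1936 + 30276 = 242507
n_eff = 1357² / 242507 = 1841449 / 242507 = 7.5933849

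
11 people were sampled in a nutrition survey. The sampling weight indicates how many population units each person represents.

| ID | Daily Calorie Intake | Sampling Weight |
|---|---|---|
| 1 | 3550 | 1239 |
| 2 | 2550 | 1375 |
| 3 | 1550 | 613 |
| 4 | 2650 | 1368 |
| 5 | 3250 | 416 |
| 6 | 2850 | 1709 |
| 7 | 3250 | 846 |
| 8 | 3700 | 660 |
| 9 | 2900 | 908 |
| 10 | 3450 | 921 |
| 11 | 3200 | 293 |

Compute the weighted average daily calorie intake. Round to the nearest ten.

2960

Weighted sum = 3550×1239 + 2550×1375 + 1550×613 + 2650×1368 + 3250×416 + 2850×1709 + 3250×846 + 3700×660 + 2900×908 + 3450×921 + 3200×293
  = 4398450 + 3506250 + 950150 + 3625200 + 1352000 + 4870650 + 2749500 + 2442000 + 2633200 + 3177450 + 937600 = 30642450
Sum of weights = 1239 + 1375 + 613 + 1368 + 416 + 1709 + 846 + 660 + 908 + 921 + 293 = 10348
Weighted mean = 30642450 / 10348 = 2961.1954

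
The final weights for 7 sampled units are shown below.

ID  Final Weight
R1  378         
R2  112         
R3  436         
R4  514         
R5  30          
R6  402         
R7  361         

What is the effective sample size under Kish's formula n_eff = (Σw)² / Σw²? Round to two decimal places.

Σ wᵢ = 378 + 112 + 436 + 514 + 30 + 402 + 361 = 2233
Σ wᵢ² = 142884 + 12544 + 190096 + 264196 + 900 + 161604 + 130321 = 902545
n_eff = 2233² / 902545 = 4986289 / 902545 = 5.5246985

5.52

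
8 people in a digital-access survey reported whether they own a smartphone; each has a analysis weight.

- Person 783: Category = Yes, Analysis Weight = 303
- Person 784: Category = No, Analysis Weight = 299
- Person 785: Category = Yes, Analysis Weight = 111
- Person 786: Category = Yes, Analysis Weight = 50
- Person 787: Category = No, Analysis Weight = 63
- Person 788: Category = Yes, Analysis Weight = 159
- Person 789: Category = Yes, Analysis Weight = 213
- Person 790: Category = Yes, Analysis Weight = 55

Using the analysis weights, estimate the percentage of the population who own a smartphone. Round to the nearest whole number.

Sum of weights for 'Yes' = 303 + 111 + 50 + 159 + 213 + 55 = 891
Total weight = 1253
Weighted proportion = 891 / 1253 = 0.71109338 → 71.109338%

71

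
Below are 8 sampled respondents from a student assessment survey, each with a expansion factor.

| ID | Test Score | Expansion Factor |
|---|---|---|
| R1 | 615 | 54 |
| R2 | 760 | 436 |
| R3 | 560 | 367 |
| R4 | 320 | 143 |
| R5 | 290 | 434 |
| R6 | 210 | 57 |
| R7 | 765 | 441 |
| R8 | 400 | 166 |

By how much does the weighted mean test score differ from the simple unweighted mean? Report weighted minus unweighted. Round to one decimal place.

61.7

Unweighted sum = 615 + 760 + 560 + 320 + 290 + 210 + 765 + 400 = 3920
Unweighted mean = 3920 / 8 = 490
Weighted sum = 1157445
Sum of weights = 54 + 436 + 367 + 143 + 434 + 57 + 441 + 166 = 2098
Weighted mean = 1157445 / 2098 = 551.6897
Difference (weighted minus unweighted) = 61.689704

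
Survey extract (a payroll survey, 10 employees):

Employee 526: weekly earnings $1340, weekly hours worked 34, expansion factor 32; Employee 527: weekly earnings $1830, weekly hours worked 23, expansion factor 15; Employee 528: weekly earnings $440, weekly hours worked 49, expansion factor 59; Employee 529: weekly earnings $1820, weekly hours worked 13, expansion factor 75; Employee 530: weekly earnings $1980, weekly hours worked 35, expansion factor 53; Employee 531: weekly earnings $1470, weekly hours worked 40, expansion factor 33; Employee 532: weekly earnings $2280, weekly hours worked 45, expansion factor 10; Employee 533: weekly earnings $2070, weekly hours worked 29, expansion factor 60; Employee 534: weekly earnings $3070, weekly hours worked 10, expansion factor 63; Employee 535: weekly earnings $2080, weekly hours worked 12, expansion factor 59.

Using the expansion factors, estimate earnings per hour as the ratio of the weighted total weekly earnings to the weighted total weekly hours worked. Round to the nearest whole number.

71

Σ wᵢ·y = 1340×32 + 1830×15 + 440×59 + 1820×75 + 1980×53 + 1470×33 + 2280×10 + 2070×60 + 3070×63 + 2080×59
  = 849370
Σ wᵢ·x = 34×32 + 23×15 + 49×59 + 13×75 + 35×53 + 40×33 + 45×10 + 29×60 + 10×63 + 12×59
  = 1088 + 345 + 2891 + 975 + 1855 + 1320 + 450 + 1740 + 630 + 708 = 12002
Ratio = 849370 / 12002 = 70.769038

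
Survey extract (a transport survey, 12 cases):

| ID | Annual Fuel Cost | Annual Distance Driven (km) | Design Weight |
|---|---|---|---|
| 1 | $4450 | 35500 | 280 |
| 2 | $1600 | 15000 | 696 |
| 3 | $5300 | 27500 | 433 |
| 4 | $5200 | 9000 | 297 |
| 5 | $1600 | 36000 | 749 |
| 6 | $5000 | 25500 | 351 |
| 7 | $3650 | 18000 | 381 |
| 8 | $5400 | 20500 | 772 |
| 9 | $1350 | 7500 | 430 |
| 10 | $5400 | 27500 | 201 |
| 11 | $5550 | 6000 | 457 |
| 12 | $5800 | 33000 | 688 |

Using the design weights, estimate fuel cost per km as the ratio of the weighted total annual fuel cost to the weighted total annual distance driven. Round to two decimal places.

0.18

Σ wᵢ·y = 4450×280 + 1600×696 + 5300×433 + 5200×297 + 1600×749 + 5000×351 + 3650×381 + 5400×772 + 1350×430 + 5400×201 + 5550×457 + 5800×688
  = 22904400
Σ wᵢ·x = 127757500
Ratio = 22904400 / 127757500 = 0.17928028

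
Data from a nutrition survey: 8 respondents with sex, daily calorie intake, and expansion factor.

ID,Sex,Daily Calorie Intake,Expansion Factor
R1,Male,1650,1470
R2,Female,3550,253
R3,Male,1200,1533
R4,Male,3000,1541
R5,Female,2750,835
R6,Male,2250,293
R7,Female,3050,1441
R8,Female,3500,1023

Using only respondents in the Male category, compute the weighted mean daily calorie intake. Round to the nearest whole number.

1974

Male rows: R1, R3, R4, R6
Weighted sum = 1650×1470 + 1200×1533 + 3000×1541 + 2250×293
  = 2425500 + 1839600 + 4623000 + 659250 = 9547350
Sum of weights = 1470 + 1533 + 1541 + 293 = 4837
Weighted mean = 9547350 / 4837 = 1973.8164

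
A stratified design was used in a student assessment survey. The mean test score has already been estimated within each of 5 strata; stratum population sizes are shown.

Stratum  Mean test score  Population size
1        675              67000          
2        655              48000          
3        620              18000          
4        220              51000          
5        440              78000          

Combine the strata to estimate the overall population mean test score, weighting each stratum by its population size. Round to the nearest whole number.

Σ Nₕ·x̄ₕ = 675×67000 + 655×48000 + 620×18000 + 220×51000 + 440×78000
  = 133365000
Σ Nₕ = 67000 + 48000 + 18000 + 51000 + 78000 = 262000
Overall mean = 133365000 / 262000 = 509.02672

509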